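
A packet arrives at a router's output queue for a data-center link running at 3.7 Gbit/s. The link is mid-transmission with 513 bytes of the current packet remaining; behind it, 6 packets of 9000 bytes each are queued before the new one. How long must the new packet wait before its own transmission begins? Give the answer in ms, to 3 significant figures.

0.118 ms

Each queued packet: L/R = 72000/3700000000 = 0.0194595 ms.
6 queued → 0.116757 ms.
Plus remaining 4104 bits of current packet: 0.00110919 ms.
Queuing delay = 0.118 ms.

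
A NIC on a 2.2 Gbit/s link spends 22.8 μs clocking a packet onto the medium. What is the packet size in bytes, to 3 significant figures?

L = R × t_tx = 2200000000 b/s × 2.28e-05 s = 50160 bits.
In bytes: 50160 / 8 = 6270 bytes.

6270 bytes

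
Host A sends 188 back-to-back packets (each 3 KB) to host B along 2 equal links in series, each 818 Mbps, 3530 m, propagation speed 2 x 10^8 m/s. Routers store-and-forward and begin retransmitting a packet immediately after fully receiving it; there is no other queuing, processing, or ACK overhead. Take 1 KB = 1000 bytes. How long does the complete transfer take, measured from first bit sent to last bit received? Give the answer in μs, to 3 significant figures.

Per-hop transmission t_tx = L/R = 24000/818000000 = 29.3399 μs.
Per-hop propagation t_prop = 3530/200000000 = 17.65 μs.
Pipeline fill: first packet needs 2·t_tx to clear all hops; remaining 187 packets each add one t_tx.
Total = (2+188-1)·t_tx + 2·t_prop = 189·29.3399 + 2·17.65 = 5580 μs.

5580 μs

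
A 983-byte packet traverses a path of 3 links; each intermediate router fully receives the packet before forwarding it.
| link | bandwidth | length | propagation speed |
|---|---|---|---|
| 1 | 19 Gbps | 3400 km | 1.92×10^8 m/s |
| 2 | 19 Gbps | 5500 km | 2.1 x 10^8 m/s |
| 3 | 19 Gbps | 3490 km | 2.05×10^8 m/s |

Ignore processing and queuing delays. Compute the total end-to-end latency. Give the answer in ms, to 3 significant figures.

60.9 ms

L = 983 × 8 = 7864 bits.
Transmission delay per hop = L/R = 7864/19000000000 = 0.000413895 ms; 3 hops → 0.00124168 ms.
Propagation delays (d/s per hop): 17.7083, 26.1905, 17.0244 ms; sum = 60.9232 ms.
End-to-end = 60.9 ms.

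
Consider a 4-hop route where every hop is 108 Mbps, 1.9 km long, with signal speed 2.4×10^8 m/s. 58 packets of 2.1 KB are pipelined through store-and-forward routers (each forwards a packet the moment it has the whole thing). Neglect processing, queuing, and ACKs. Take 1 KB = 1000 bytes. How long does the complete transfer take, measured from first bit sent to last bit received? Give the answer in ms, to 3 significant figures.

9.52 ms

Per-hop transmission t_tx = L/R = 16800/108000000 = 0.155556 ms.
Per-hop propagation t_prop = 1900/240000000 = 0.00791667 ms.
Pipeline fill: first packet needs 4·t_tx to clear all hops; remaining 57 packets each add one t_tx.
Total = (4+58-1)·t_tx + 4·t_prop = 61·0.155556 + 4·0.00791667 = 9.52 ms.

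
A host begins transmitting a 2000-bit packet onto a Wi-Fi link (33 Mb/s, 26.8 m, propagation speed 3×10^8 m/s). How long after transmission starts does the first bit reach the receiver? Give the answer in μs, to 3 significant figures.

First bit experiences only propagation delay: d/s = 26.8/300000000 = 0.0893 μs.

0.0893 μs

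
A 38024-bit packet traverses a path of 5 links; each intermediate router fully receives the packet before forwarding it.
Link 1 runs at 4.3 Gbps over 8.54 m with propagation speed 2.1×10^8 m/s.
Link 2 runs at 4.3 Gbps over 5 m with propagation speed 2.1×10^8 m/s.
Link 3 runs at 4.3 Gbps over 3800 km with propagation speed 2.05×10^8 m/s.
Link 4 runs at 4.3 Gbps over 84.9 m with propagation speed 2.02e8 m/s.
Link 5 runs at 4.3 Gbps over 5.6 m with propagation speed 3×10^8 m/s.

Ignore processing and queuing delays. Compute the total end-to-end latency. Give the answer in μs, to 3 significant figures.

Transmission delay per hop = L/R = 38024/4300000000 = 8.84279 μs; 5 hops → 44.214 μs.
Propagation delays (d/s per hop): 0.0406667, 0.0238095, 18536.6, 0.420297, 0.0186667 μs; sum = 18537.1 μs.
End-to-end = 18600 μs.

18600 μs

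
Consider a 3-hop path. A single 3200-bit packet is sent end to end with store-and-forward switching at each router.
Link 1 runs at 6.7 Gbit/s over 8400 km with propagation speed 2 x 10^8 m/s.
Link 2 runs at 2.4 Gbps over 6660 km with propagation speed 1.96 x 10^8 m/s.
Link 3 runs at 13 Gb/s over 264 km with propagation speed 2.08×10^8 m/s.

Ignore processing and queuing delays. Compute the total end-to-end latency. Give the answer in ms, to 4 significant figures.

77.25 ms

Transmission delays (L/R per hop): 0.000477612, 0.00133333, 0.000246154 ms; sum = 0.0020571 ms.
Propagation delays (d/s per hop): 42, 33.9796, 1.26923 ms; sum = 77.2488 ms.
End-to-end = 77.25 ms.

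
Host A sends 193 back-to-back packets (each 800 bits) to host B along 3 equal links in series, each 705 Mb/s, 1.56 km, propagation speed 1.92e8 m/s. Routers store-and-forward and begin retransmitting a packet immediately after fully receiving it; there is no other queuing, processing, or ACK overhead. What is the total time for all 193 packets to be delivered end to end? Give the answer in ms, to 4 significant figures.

0.2457 ms

Per-hop transmission t_tx = L/R = 800/705000000 = 0.00113475 ms.
Per-hop propagation t_prop = 1560/192000000 = 0.008125 ms.
Pipeline fill: first packet needs 3·t_tx to clear all hops; remaining 192 packets each add one t_tx.
Total = (3+193-1)·t_tx + 3·t_prop = 195·0.00113475 + 3·0.008125 = 0.2457 ms.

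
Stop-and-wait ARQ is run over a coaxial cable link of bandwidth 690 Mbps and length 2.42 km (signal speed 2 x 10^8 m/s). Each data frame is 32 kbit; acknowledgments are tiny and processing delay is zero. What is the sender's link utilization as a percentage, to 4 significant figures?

t_tx = L/R = 32000/690000000 = 4.63768e-05 s.
t_prop = 2420/200000000 = 1.21e-05 s; RTT = 2.42e-05 s.
Cycle = t_tx + RTT = 7.05768e-05 s.
Utilization = t_tx / cycle = 4.63768e-05/7.05768e-05 = 65.71 %.

65.71 %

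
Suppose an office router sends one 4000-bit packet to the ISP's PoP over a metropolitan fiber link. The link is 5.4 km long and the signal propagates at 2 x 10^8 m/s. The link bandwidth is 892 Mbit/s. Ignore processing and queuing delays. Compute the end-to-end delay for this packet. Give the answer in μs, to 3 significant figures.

31.5 μs

Transmission delay = L/R = 4000 / 892000000 = 4.4843 μs.
Propagation delay = d/s = 5400 m / 200000000 m/s = 27 μs.
Total = 31.5 μs.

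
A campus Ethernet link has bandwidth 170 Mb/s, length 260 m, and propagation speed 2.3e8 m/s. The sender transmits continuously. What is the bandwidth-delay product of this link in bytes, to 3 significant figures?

24.0 bytes

Propagation delay = 260 / 2.3e+08 = 1.13043e-06 s.
BDP = R × t_prop = 170000000 × 1.13043e-06 = 192.174 bits.
In bytes: 192.174/8 = 24.0 bytes.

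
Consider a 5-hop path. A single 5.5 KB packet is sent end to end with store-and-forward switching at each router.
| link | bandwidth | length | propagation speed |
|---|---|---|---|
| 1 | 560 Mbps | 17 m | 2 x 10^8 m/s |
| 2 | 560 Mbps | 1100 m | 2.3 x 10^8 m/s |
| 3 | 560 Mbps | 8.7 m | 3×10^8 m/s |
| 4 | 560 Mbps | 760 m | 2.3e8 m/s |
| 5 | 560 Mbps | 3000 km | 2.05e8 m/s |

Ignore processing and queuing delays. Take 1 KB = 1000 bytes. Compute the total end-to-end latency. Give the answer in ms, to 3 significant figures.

L = 44000 bits.
Transmission delay per hop = L/R = 44000/560000000 = 0.0785714 ms; 5 hops → 0.392857 ms.
Propagation delays (d/s per hop): 8.5e-05, 0.00478261, 2.9e-05, 0.00330435, 14.6341 ms; sum = 14.6423 ms.
End-to-end = 15.0 ms.

15.0 ms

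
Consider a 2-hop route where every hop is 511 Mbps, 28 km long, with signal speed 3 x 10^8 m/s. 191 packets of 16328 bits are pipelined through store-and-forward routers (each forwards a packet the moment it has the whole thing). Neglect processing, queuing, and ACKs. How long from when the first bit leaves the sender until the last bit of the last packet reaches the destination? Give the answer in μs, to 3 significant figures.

Per-hop transmission t_tx = L/R = 16328/511000000 = 31.953 μs.
Per-hop propagation t_prop = 28000/300000000 = 93.3333 μs.
Pipeline fill: first packet needs 2·t_tx to clear all hops; remaining 190 packets each add one t_tx.
Total = (2+191-1)·t_tx + 2·t_prop = 192·31.953 + 2·93.3333 = 6320 μs.

6320 μs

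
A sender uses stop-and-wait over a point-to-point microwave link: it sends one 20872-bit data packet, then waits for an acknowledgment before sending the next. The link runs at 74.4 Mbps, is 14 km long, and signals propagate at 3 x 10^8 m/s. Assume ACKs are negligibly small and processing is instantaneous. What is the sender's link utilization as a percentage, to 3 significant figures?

t_tx = L/R = 20872/74400000 = 0.000280538 s.
t_prop = 14000/300000000 = 4.66667e-05 s; RTT = 9.33333e-05 s.
Cycle = t_tx + RTT = 0.000373871 s.
Utilization = t_tx / cycle = 0.000280538/0.000373871 = 75.0 %.

75.0 %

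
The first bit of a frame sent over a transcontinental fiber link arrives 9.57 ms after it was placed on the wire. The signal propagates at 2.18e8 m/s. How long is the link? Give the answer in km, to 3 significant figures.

d = s × t_prop = 2.18e+08 × 0.00957 = 2090 km.

2090 km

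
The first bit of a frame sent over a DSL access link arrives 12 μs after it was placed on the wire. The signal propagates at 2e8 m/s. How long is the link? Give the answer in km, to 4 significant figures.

d = s × t_prop = 200000000 × 1.2e-05 = 2.400 km.

2.400 km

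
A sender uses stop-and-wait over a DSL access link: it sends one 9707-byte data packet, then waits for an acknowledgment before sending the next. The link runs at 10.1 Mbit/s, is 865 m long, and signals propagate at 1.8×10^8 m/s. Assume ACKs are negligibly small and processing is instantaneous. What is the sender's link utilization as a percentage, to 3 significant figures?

t_tx = L/R = 77656/10100000 = 0.00768871 s.
t_prop = 865/180000000 = 4.80556e-06 s; RTT = 9.61111e-06 s.
Cycle = t_tx + RTT = 0.00769832 s.
Utilization = t_tx / cycle = 0.00768871/0.00769832 = 99.9 %.

99.9 %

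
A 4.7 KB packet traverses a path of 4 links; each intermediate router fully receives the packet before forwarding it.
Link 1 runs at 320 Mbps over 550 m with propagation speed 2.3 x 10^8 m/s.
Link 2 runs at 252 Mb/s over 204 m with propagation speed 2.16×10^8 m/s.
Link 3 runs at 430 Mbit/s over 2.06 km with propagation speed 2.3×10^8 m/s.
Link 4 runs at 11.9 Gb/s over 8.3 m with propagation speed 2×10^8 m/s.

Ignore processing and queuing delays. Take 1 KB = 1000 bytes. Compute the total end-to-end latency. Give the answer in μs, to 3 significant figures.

L = 37600 bits.
Transmission delays (L/R per hop): 117.5, 149.206, 87.4419, 3.15966 μs; sum = 357.308 μs.
Propagation delays (d/s per hop): 2.3913, 0.944444, 8.95652, 0.0415 μs; sum = 12.3338 μs.
End-to-end = 370 μs.

370 μs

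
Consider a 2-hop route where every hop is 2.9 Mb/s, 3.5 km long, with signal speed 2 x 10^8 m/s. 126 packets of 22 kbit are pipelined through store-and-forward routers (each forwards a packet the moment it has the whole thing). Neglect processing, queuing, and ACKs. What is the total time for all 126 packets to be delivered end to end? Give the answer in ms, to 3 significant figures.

Per-hop transmission t_tx = L/R = 22000/2900000 = 7.58621 ms.
Per-hop propagation t_prop = 3500/200000000 = 0.0175 ms.
Pipeline fill: first packet needs 2·t_tx to clear all hops; remaining 125 packets each add one t_tx.
Total = (2+126-1)·t_tx + 2·t_prop = 127·7.58621 + 2·0.0175 = 963 ms.

963 ms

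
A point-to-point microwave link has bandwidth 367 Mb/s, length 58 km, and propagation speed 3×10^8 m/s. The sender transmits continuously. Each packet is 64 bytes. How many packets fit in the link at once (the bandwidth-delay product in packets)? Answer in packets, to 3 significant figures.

139 packets

Propagation delay = 58000 / 300000000 = 0.000193333 s.
BDP = R × t_prop = 367000000 × 0.000193333 = 70953.3 bits.
In packets of 512 bits: 139 packets.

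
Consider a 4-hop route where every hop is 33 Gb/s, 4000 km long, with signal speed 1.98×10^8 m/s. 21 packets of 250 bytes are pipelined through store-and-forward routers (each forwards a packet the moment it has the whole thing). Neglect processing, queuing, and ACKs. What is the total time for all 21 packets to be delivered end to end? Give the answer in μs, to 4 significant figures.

Per-hop transmission t_tx = L/R = 2000/33000000000 = 0.0606061 μs.
Per-hop propagation t_prop = 4000000/198000000 = 20202 μs.
Pipeline fill: first packet needs 4·t_tx to clear all hops; remaining 20 packets each add one t_tx.
Total = (4+21-1)·t_tx + 4·t_prop = 24·0.0606061 + 4·20202 = 80810 μs.

80810 μs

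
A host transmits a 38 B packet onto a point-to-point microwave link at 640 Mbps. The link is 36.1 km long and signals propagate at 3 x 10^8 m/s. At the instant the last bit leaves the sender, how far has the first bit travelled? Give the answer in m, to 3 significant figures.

t_tx = L/R = 304/640000000 = 4.75e-07 s.
Distance = s × t_tx = 300000000 × 4.75e-07 = 143 m.

143 m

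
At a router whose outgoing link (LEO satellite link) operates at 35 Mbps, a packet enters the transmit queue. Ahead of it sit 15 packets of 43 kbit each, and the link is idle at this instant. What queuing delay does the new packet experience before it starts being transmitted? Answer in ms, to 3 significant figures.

Each queued packet: L/R = 43000/35000000 = 1.22857 ms.
15 queued → 18.4286 ms.
Queuing delay = 18.4 ms.

18.4 ms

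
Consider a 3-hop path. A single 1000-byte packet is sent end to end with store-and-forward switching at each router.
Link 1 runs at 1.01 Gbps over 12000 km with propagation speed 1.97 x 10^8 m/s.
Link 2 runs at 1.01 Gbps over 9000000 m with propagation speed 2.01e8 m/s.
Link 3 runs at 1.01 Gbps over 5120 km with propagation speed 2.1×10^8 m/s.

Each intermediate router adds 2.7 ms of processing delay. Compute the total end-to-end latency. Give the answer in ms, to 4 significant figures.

L = 1000 × 8 = 8000 bits.
Transmission delay per hop = L/R = 8000/1010000000 = 0.00792079 ms; 3 hops → 0.0237624 ms.
Propagation delays (d/s per hop): 60.9137, 44.7761, 24.381 ms; sum = 130.071 ms.
Processing at 2 router(s): 2 × 2.7 ms = 5.4 ms.
End-to-end = 135.5 ms.

135.5 ms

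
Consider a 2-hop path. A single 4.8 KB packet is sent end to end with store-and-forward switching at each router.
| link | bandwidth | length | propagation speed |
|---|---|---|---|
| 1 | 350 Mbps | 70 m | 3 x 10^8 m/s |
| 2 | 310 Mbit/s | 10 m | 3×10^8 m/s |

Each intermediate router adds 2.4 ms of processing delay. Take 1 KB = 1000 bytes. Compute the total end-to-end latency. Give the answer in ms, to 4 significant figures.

2.634 ms

L = 38400 bits.
Transmission delays (L/R per hop): 0.109714, 0.123871 ms; sum = 0.233585 ms.
Propagation delays (d/s per hop): 0.000233333, 3.33333e-05 ms; sum = 0.000266667 ms.
Processing at 1 router(s): 1 × 2.4 ms = 2.4 ms.
End-to-end = 2.634 ms.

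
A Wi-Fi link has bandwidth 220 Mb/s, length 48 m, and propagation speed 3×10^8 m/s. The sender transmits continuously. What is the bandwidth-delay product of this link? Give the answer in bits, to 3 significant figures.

35.2 bits

Propagation delay = 48 / 300000000 = 1.6e-07 s.
BDP = R × t_prop = 220000000 × 1.6e-07 = 35.2 bits.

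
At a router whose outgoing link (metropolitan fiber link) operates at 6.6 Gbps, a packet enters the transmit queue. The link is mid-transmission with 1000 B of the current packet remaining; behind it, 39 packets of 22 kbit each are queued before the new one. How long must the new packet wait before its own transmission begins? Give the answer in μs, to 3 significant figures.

Each queued packet: L/R = 22000/6600000000 = 3.33333 μs.
39 queued → 130 μs.
Plus remaining 8000 bits of current packet: 1.21212 μs.
Queuing delay = 131 μs.

131 μs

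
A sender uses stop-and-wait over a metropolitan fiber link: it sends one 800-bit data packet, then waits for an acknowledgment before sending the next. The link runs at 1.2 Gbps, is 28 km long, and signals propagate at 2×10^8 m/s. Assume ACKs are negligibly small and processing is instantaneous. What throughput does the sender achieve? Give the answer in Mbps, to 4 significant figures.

t_tx = L/R = 800/1200000000 = 6.66667e-07 s.
t_prop = 28000/200000000 = 0.00014 s; RTT = 0.00028 s.
Cycle = t_tx + RTT = 0.000280667 s.
Throughput = L / cycle = 800 / 0.000280667 = 2.850 Mbps.

2.850 Mbps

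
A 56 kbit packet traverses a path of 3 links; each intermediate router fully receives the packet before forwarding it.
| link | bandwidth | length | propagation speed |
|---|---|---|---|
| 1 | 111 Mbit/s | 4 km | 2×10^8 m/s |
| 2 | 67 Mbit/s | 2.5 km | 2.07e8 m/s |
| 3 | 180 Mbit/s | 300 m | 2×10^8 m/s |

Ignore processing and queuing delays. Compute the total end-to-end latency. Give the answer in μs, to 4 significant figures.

L = 56000 bits.
Transmission delays (L/R per hop): 504.505, 835.821, 311.111 μs; sum = 1651.44 μs.
Propagation delays (d/s per hop): 20, 12.0773, 1.5 μs; sum = 33.5773 μs.
End-to-end = 1685 μs.

1685 μs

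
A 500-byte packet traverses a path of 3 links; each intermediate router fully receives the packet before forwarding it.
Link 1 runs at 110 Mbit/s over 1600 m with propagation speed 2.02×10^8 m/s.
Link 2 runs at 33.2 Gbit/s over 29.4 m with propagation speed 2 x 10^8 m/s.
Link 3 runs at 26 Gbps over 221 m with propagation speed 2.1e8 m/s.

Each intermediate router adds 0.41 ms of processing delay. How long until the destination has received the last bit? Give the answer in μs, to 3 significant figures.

L = 500 × 8 = 4000 bits.
Transmission delays (L/R per hop): 36.3636, 0.120482, 0.153846 μs; sum = 36.638 μs.
Propagation delays (d/s per hop): 7.92079, 0.147, 1.05238 μs; sum = 9.12017 μs.
Processing at 2 router(s): 2 × 0.41 ms = 820 μs.
End-to-end = 866 μs.

866 μs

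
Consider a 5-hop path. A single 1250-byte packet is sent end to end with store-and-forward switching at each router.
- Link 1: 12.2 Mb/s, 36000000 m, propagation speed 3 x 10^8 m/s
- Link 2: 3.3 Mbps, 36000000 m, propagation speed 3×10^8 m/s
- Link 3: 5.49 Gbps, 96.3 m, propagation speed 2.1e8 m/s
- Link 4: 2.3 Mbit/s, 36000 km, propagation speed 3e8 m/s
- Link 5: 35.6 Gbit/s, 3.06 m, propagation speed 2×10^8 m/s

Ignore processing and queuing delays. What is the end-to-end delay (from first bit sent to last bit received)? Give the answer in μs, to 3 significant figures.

368000 μs

L = 1250 × 8 = 10000 bits.
Transmission delays (L/R per hop): 819.672, 3030.3, 1.82149, 4347.83, 0.280899 μs; sum = 8199.9 μs.
Propagation delays (d/s per hop): 120000, 120000, 0.458571, 120000, 0.0153 μs; sum = 360000 μs.
End-to-end = 368000 μs.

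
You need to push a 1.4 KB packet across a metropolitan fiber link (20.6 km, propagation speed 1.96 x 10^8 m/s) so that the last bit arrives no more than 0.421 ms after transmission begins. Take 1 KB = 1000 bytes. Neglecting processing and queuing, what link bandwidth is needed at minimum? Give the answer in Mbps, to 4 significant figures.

L = 11200 bits.
Propagation delay = 20600 / 196000000 = 0.105102 ms.
Transmission budget = 0.421 − 0.105102 = 0.315898 ms.
R ≥ L / t_tx = 11200 bits / 0.000315898 s = 35.45 Mbps.

35.45 Mbps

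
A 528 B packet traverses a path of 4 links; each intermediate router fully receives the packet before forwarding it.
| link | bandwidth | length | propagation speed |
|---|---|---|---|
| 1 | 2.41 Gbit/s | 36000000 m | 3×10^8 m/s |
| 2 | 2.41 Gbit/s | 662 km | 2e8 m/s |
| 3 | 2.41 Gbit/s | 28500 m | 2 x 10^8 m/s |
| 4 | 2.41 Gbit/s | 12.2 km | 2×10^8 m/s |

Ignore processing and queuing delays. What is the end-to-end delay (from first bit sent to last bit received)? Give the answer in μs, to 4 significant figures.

L = 528 × 8 = 4224 bits.
Transmission delay per hop = L/R = 4224/2410000000 = 1.7527 μs; 4 hops → 7.01079 μs.
Propagation delays (d/s per hop): 120000, 3310, 142.5, 61 μs; sum = 123514 μs.
End-to-end = 123500 μs.

123500 μs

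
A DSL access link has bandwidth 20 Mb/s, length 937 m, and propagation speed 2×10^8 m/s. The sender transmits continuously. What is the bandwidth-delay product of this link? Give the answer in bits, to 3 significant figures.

93.7 bits

Propagation delay = 937 / 200000000 = 4.685e-06 s.
BDP = R × t_prop = 20000000 × 4.685e-06 = 93.7 bits.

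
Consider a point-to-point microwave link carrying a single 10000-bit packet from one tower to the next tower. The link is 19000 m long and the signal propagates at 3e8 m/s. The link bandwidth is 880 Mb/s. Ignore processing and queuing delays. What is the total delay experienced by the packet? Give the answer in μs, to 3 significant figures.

74.7 μs

Transmission delay = L/R = 10000 / 880000000 = 11.3636 μs.
Propagation delay = d/s = 19000 m / 300000000 m/s = 63.3333 μs.
Total = 74.7 μs.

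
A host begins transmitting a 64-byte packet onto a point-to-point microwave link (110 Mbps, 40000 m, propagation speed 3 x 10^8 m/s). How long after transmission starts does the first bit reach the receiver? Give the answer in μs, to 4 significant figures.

First bit experiences only propagation delay: d/s = 40000/300000000 = 133.3 μs.

133.3 μs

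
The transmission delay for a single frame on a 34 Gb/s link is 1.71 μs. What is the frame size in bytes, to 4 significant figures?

7268 bytes

L = R × t_tx = 34000000000 b/s × 1.71e-06 s = 58140 bits.
In bytes: 58140 / 8 = 7268 bytes.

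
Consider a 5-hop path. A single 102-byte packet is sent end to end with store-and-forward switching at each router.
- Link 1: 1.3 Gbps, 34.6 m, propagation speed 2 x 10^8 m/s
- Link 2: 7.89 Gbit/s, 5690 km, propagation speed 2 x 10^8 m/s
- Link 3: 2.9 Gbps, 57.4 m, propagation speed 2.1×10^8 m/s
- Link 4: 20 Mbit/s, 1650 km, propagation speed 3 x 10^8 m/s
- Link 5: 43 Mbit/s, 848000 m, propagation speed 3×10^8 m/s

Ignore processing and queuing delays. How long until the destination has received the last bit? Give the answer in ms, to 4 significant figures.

36.84 ms

L = 102 × 8 = 816 bits.
Transmission delays (L/R per hop): 0.000627692, 0.000103422, 0.000281379, 0.0408, 0.0189767 ms; sum = 0.0607892 ms.
Propagation delays (d/s per hop): 0.000173, 28.45, 0.000273333, 5.5, 2.82667 ms; sum = 36.7771 ms.
End-to-end = 36.84 ms.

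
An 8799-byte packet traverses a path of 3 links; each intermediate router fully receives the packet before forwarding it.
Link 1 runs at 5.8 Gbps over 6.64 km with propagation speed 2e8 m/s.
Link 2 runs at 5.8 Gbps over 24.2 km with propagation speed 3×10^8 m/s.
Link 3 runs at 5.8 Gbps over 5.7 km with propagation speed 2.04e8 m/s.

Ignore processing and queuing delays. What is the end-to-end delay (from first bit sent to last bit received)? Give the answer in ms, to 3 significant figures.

0.178 ms

L = 8799 × 8 = 70392 bits.
Transmission delay per hop = L/R = 70392/5800000000 = 0.0121366 ms; 3 hops → 0.0364097 ms.
Propagation delays (d/s per hop): 0.0332, 0.0806667, 0.0279412 ms; sum = 0.141808 ms.
End-to-end = 0.178 ms.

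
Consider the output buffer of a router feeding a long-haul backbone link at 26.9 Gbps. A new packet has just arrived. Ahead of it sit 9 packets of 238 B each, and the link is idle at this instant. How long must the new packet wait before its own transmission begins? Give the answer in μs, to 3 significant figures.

Each queued packet: L/R = 1904/26900000000 = 0.0707807 μs.
9 queued → 0.637026 μs.
Queuing delay = 0.637 μs.

0.637 μs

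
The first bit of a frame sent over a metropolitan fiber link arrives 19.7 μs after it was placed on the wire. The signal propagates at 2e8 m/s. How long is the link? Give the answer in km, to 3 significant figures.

d = s × t_prop = 200000000 × 1.97e-05 = 3.94 km.

3.94 km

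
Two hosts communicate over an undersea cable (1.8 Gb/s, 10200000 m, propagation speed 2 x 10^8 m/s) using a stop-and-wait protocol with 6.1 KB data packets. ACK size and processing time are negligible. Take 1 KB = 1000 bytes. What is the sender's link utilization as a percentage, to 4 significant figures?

t_tx = L/R = 48800/1800000000 = 2.71111e-05 s.
t_prop = 10200000/200000000 = 0.051 s; RTT = 0.102 s.
Cycle = t_tx + RTT = 0.102027 s.
Utilization = t_tx / cycle = 2.71111e-05/0.102027 = 0.02657 %.

0.02657 %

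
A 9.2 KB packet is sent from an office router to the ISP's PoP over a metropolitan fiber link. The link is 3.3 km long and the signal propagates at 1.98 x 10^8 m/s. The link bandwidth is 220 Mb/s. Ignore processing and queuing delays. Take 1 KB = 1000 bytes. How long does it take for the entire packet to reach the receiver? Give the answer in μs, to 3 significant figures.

351 μs

L = 73600 bits.
Transmission delay = L/R = 73600 / 220000000 = 334.545 μs.
Propagation delay = d/s = 3300 m / 198000000 m/s = 16.6667 μs.
Total = 351 μs.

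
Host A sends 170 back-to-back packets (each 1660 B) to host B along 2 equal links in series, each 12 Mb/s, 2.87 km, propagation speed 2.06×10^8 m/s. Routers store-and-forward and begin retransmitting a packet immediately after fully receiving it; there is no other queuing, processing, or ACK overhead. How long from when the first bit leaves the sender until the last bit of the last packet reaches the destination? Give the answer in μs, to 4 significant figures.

189300 μs

Per-hop transmission t_tx = L/R = 13280/12000000 = 1106.67 μs.
Per-hop propagation t_prop = 2870/206000000 = 13.932 μs.
Pipeline fill: first packet needs 2·t_tx to clear all hops; remaining 169 packets each add one t_tx.
Total = (2+170-1)·t_tx + 2·t_prop = 171·1106.67 + 2·13.932 = 189300 μs.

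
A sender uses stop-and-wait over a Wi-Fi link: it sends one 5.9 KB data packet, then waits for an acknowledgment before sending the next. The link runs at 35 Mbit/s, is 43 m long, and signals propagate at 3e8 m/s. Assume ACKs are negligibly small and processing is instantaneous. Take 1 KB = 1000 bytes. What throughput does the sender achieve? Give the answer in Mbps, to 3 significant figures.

35.0 Mbps

t_tx = L/R = 47200/35000000 = 0.00134857 s.
t_prop = 43/300000000 = 1.43333e-07 s; RTT = 2.86667e-07 s.
Cycle = t_tx + RTT = 0.00134886 s.
Throughput = L / cycle = 47200 / 0.00134886 = 35.0 Mbps.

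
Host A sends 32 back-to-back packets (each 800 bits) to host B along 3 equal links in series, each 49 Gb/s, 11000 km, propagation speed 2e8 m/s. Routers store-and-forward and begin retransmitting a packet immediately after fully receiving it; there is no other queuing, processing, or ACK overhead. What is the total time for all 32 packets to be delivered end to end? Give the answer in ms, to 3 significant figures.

165 ms

Per-hop transmission t_tx = L/R = 800/49000000000 = 1.63265e-05 ms.
Per-hop propagation t_prop = 11000000/200000000 = 55 ms.
Pipeline fill: first packet needs 3·t_tx to clear all hops; remaining 31 packets each add one t_tx.
Total = (3+32-1)·t_tx + 3·t_prop = 34·1.63265e-05 + 3·55 = 165 ms.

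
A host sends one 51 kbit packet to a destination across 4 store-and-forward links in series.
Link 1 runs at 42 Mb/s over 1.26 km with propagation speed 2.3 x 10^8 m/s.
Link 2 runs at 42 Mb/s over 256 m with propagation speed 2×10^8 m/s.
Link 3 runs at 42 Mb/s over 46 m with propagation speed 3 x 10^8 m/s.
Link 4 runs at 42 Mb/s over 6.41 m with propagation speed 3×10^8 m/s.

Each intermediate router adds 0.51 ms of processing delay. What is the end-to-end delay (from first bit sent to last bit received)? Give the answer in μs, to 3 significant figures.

L = 51000 bits.
Transmission delay per hop = L/R = 51000/42000000 = 1214.29 μs; 4 hops → 4857.14 μs.
Propagation delays (d/s per hop): 5.47826, 1.28, 0.153333, 0.0213667 μs; sum = 6.93296 μs.
Processing at 3 router(s): 3 × 0.51 ms = 1530 μs.
End-to-end = 6390 μs.

6390 μs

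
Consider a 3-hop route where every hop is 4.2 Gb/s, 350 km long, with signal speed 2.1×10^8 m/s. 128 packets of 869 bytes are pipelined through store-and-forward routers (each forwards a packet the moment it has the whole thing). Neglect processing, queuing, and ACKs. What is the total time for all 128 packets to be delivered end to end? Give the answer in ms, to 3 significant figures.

5.22 ms

Per-hop transmission t_tx = L/R = 6952/4200000000 = 0.00165524 ms.
Per-hop propagation t_prop = 350000/210000000 = 1.66667 ms.
Pipeline fill: first packet needs 3·t_tx to clear all hops; remaining 127 packets each add one t_tx.
Total = (3+128-1)·t_tx + 3·t_prop = 130·0.00165524 + 3·1.66667 = 5.22 ms.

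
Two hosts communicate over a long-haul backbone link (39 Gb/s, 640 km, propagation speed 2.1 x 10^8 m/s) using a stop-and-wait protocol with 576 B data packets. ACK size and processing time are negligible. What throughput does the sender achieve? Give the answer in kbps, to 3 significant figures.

756 kbps

t_tx = L/R = 4608/39000000000 = 1.18154e-07 s.
t_prop = 640000/210000000 = 0.00304762 s; RTT = 0.00609524 s.
Cycle = t_tx + RTT = 0.00609536 s.
Throughput = L / cycle = 4608 / 0.00609536 = 756 kbps.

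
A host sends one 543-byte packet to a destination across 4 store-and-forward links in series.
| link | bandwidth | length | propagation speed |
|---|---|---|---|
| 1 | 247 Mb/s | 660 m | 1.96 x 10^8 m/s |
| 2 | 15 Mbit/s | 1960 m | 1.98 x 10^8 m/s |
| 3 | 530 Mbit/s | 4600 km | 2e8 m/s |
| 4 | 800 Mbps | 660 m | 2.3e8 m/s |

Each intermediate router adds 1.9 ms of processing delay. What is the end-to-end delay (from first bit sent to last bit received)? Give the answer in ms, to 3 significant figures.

29.0 ms

L = 543 × 8 = 4344 bits.
Transmission delays (L/R per hop): 0.017587, 0.2896, 0.00819623, 0.00543 ms; sum = 0.320813 ms.
Propagation delays (d/s per hop): 0.00336735, 0.00989899, 23, 0.00286957 ms; sum = 23.0161 ms.
Processing at 3 router(s): 3 × 1.9 ms = 5.7 ms.
End-to-end = 29.0 ms.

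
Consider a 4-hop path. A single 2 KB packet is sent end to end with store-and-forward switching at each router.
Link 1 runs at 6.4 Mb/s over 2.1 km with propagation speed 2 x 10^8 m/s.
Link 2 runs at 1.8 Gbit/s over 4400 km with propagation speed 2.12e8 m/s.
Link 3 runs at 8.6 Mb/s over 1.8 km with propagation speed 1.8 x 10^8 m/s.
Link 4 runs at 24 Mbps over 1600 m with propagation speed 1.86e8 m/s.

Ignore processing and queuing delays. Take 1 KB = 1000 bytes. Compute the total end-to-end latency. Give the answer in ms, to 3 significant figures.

L = 16000 bits.
Transmission delays (L/R per hop): 2.5, 0.00888889, 1.86047, 0.666667 ms; sum = 5.03602 ms.
Propagation delays (d/s per hop): 0.0105, 20.7547, 0.01, 0.00860215 ms; sum = 20.7838 ms.
End-to-end = 25.8 ms.

25.8 ms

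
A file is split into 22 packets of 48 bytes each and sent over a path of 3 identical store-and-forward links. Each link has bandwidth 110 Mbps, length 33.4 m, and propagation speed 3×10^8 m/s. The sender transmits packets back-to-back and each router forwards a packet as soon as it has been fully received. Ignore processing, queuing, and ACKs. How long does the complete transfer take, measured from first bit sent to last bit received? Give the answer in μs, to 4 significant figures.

84.12 μs

Per-hop transmission t_tx = L/R = 384/110000000 = 3.49091 μs.
Per-hop propagation t_prop = 33.4/300000000 = 0.111333 μs.
Pipeline fill: first packet needs 3·t_tx to clear all hops; remaining 21 packets each add one t_tx.
Total = (3+22-1)·t_tx + 3·t_prop = 24·3.49091 + 3·0.111333 = 84.12 μs.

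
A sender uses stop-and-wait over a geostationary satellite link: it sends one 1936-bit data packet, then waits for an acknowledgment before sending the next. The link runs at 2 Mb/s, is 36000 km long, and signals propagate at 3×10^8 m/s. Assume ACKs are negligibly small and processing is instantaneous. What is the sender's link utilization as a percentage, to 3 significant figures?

t_tx = L/R = 1936/2000000 = 0.000968 s.
t_prop = 36000000/300000000 = 0.12 s; RTT = 0.24 s.
Cycle = t_tx + RTT = 0.240968 s.
Utilization = t_tx / cycle = 0.000968/0.240968 = 0.402 %.

0.402 %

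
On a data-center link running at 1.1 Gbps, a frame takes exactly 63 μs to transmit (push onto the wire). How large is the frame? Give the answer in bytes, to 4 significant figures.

8663 bytes

L = R × t_tx = 1100000000 b/s × 6.3e-05 s = 69300 bits.
In bytes: 69300 / 8 = 8663 bytes.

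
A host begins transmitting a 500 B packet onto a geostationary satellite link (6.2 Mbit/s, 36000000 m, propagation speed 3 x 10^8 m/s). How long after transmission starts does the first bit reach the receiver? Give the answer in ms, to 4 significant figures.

120.0 ms

First bit experiences only propagation delay: d/s = 36000000/300000000 = 120.0 ms.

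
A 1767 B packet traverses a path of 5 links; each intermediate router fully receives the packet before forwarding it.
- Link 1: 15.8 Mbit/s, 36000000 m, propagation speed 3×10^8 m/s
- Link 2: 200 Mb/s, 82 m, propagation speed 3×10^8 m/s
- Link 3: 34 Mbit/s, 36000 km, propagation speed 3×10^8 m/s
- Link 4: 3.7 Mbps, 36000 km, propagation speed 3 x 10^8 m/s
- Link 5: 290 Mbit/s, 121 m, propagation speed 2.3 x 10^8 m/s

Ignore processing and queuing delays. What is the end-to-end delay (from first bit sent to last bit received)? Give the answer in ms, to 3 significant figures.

L = 1767 × 8 = 14136 bits.
Transmission delays (L/R per hop): 0.894684, 0.07068, 0.415765, 3.82054, 0.0487448 ms; sum = 5.25041 ms.
Propagation delays (d/s per hop): 120, 0.000273333, 120, 120, 0.000526087 ms; sum = 360.001 ms.
End-to-end = 365 ms.

365 ms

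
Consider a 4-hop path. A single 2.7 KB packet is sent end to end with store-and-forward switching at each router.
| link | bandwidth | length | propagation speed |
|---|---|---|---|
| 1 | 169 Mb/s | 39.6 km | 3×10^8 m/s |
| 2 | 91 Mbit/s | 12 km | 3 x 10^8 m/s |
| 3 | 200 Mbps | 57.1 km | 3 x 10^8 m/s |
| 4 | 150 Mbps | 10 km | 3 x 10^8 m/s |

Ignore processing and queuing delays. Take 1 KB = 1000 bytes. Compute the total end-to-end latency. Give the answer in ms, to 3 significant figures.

1.01 ms

L = 21600 bits.
Transmission delays (L/R per hop): 0.127811, 0.237363, 0.108, 0.144 ms; sum = 0.617173 ms.
Propagation delays (d/s per hop): 0.132, 0.04, 0.190333, 0.0333333 ms; sum = 0.395667 ms.
End-to-end = 1.01 ms.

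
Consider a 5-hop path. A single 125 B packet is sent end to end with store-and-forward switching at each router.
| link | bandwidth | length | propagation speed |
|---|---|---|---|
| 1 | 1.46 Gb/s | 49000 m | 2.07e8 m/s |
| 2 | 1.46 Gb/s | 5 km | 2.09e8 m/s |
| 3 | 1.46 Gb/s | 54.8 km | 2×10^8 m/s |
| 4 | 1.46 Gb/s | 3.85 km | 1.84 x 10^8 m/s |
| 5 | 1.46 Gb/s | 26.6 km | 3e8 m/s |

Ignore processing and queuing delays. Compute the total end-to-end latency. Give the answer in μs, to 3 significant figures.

648 μs

L = 125 × 8 = 1000 bits.
Transmission delay per hop = L/R = 1000/1460000000 = 0.684932 μs; 5 hops → 3.42466 μs.
Propagation delays (d/s per hop): 236.715, 23.9234, 274, 20.9239, 88.6667 μs; sum = 644.229 μs.
End-to-end = 648 μs.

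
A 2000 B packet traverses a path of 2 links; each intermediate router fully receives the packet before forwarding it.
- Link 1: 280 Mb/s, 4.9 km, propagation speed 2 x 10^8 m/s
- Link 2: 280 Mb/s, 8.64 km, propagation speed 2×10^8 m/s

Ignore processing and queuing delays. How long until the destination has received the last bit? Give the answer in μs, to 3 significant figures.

182 μs

L = 2000 × 8 = 16000 bits.
Transmission delay per hop = L/R = 16000/280000000 = 57.1429 μs; 2 hops → 114.286 μs.
Propagation delays (d/s per hop): 24.5, 43.2 μs; sum = 67.7 μs.
End-to-end = 182 μs.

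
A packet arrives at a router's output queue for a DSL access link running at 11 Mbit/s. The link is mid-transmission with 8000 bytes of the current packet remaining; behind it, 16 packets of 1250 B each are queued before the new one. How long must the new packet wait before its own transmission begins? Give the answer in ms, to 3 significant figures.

Each queued packet: L/R = 10000/11000000 = 0.909091 ms.
16 queued → 14.5455 ms.
Plus remaining 64000 bits of current packet: 5.81818 ms.
Queuing delay = 20.4 ms.

20.4 ms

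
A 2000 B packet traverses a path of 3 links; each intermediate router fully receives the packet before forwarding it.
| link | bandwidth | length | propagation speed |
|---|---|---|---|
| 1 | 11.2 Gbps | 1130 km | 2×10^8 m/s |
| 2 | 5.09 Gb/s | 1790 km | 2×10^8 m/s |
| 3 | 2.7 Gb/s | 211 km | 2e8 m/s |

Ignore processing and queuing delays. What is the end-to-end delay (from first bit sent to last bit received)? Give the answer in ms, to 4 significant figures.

L = 2000 × 8 = 16000 bits.
Transmission delays (L/R per hop): 0.00142857, 0.00314342, 0.00592593 ms; sum = 0.0104979 ms.
Propagation delays (d/s per hop): 5.65, 8.95, 1.055 ms; sum = 15.655 ms.
End-to-end = 15.67 ms.

15.67 ms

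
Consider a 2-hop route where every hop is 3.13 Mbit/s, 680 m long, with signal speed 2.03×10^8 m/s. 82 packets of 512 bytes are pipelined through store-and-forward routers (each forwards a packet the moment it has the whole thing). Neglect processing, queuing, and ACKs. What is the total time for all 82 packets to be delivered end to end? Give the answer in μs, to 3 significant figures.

Per-hop transmission t_tx = L/R = 4096/3130000 = 1308.63 μs.
Per-hop propagation t_prop = 680/2.03e+08 = 3.34975 μs.
Pipeline fill: first packet needs 2·t_tx to clear all hops; remaining 81 packets each add one t_tx.
Total = (2+82-1)·t_tx + 2·t_prop = 83·1308.63 + 2·3.34975 = 109000 μs.

109000 μs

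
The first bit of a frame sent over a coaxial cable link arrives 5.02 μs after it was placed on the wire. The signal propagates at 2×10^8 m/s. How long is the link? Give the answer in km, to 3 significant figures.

1.00 km

d = s × t_prop = 200000000 × 5.02e-06 = 1.00 km.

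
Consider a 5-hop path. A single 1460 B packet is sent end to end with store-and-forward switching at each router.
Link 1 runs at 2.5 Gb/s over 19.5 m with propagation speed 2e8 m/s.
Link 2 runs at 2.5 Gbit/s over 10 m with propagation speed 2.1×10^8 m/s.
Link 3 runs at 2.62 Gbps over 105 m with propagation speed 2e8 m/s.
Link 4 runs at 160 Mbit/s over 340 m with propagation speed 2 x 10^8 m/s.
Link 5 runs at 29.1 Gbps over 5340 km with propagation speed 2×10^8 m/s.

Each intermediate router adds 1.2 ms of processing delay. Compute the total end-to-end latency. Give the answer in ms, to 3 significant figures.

L = 1460 × 8 = 11680 bits.
Transmission delays (L/R per hop): 0.004672, 0.004672, 0.00445802, 0.073, 0.000401375 ms; sum = 0.0872034 ms.
Propagation delays (d/s per hop): 9.75e-05, 4.7619e-05, 0.000525, 0.0017, 26.7 ms; sum = 26.7024 ms.
Processing at 4 router(s): 4 × 1.2 ms = 4.8 ms.
End-to-end = 31.6 ms.

31.6 ms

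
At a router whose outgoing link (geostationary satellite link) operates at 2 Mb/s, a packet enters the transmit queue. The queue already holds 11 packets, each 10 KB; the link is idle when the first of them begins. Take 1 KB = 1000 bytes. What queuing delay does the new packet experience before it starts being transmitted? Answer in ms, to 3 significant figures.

Each queued packet: L/R = 80000/2000000 = 40 ms.
11 queued → 440 ms.
Queuing delay = 440 ms.

440 ms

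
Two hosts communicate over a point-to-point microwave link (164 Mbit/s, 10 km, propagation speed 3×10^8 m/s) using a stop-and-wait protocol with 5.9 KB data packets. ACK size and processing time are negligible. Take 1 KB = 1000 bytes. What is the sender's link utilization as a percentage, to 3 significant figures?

t_tx = L/R = 47200/164000000 = 0.000287805 s.
t_prop = 10000/300000000 = 3.33333e-05 s; RTT = 6.66667e-05 s.
Cycle = t_tx + RTT = 0.000354472 s.
Utilization = t_tx / cycle = 0.000287805/0.000354472 = 81.2 %.

81.2 %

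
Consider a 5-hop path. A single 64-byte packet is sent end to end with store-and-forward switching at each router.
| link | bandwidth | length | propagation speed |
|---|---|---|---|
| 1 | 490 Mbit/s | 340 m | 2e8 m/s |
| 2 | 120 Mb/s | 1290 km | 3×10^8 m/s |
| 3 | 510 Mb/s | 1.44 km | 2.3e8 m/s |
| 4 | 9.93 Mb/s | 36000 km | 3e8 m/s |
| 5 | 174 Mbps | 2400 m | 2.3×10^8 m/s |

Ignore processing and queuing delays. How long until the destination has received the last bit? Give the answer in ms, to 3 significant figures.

124 ms

L = 64 × 8 = 512 bits.
Transmission delays (L/R per hop): 0.0010449, 0.00426667, 0.00100392, 0.0515609, 0.00294253 ms; sum = 0.0608189 ms.
Propagation delays (d/s per hop): 0.0017, 4.3, 0.00626087, 120, 0.0104348 ms; sum = 124.318 ms.
End-to-end = 124 ms.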